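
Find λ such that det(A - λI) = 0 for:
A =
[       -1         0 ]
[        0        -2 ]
λ = -2, -1

Solve det(A - λI) = 0. For a 2×2 matrix the characteristic equation is λ² - (trace)λ + det = 0.
trace(A) = a + d = -1 - 2 = -3.
det(A) = a*d - b*c = (-1)*(-2) - (0)*(0) = 2 - 0 = 2.
Characteristic equation: λ² - (-3)λ + (2) = 0.
Discriminant = (-3)² - 4*(2) = 9 - 8 = 1.
λ = (-3 ± √1) / 2 = (-3 ± 1) / 2 = -2, -1.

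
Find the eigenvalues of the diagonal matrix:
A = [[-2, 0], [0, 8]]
λ₁ = -2, λ₂ = 8

The characteristic polynomial of A is det(A - λI) = (-2 - λ)(8 - λ) = 0.
The roots are λ = -2 and λ = 8, so the eigenvalues are the diagonal entries.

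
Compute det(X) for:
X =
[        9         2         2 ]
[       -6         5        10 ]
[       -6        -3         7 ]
det(X) = 645

Expand along row 0 (cofactor expansion): det(X) = a*(e*i - f*h) - b*(d*i - f*g) + c*(d*h - e*g), where the 3×3 is [[a, b, c], [d, e, f], [g, h, i]].
Minor M_00 = (5)*(7) - (10)*(-3) = 35 + 30 = 65.
Minor M_01 = (-6)*(7) - (10)*(-6) = -42 + 60 = 18.
Minor M_02 = (-6)*(-3) - (5)*(-6) = 18 + 30 = 48.
det(X) = (9)*(65) - (2)*(18) + (2)*(48) = 585 - 36 + 96 = 645.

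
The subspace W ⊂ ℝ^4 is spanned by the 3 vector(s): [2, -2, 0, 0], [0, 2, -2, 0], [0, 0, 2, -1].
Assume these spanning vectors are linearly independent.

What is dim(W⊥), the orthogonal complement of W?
dim(W⊥) = 1

For any subspace W of ℝ^n, dim(W) + dim(W⊥) = n (the whole-space dimension).
Here the given 3 vectors are linearly independent, so dim(W) = 3.
Thus dim(W⊥) = n - dim(W) = 4 - 3 = 1.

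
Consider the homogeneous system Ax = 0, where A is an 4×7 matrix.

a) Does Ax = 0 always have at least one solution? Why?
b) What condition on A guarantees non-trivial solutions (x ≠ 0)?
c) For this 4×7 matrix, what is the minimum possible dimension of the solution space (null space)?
a) Yes, x = 0 is always a solution. b) When A has linearly dependent columns (rank < n). c) Minimum nullity = 3.

a) x = 0 satisfies A·0 = 0, so the zero vector is always a solution.
b) Non-trivial solutions exist iff the columns of A are linearly dependent, equivalently rank(A) < n (the number of columns).
c) By rank-nullity, rank(A) + nullity(A) = n = 7. Since A has only 4 rows, rank(A) ≤ 4, so nullity(A) ≥ 7 - 4 = 3.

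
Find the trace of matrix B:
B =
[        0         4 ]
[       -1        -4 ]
tr(B) = 0 - 4 = -4

The trace of a square matrix is the sum of its diagonal entries.
Diagonal entries of B: B[0][0] = 0, B[1][1] = -4.
tr(B) = 0 - 4 = -4.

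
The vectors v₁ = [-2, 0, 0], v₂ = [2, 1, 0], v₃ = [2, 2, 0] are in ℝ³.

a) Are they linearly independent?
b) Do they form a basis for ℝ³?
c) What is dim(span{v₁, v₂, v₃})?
Not independent, not a basis, dim(span) = 2

Check whether v₃ can be written as a linear combination of v₁ and v₂.
v₃ = (1)·v₁ + (2)·v₂ = [2, 2, 0], so the three vectors are linearly dependent.
Thus they do not form a basis for ℝ³, and dim(span{v₁, v₂, v₃}) = 2 (spanned by v₁ and v₂).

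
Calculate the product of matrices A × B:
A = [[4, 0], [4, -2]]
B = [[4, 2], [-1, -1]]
[[16, 8], [18, 10]]

Matrix multiplication:
C[0][0] = 4×4 + 0×-1 = 16
C[0][1] = 4×2 + 0×-1 = 8
C[1][0] = 4×4 + -2×-1 = 18
C[1][1] = 4×2 + -2×-1 = 10
Result: [[16, 8], [18, 10]]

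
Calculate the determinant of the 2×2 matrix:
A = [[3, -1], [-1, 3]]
8

For A = [[a, b], [c, d]], det(A) = a*d - b*c.
det(A) = (3)*(3) - (-1)*(-1) = 9 - 1 = 8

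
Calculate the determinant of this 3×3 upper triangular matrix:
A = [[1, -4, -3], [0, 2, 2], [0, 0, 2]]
4

The determinant of a triangular matrix is the product of its diagonal entries (the off-diagonal entries above the diagonal do not affect it).
det(A) = (1) * (2) * (2) = 4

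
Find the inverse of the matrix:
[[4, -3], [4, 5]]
[[5/32, 3/32], [-1/8, 1/8]]

For [[a,b],[c,d]], inverse = (1/det)·[[d,-b],[-c,a]]
det = 4·5 - -3·4 = 32
Inverse = (1/32)·[[5, 3], [-4, 4]]
        = [[5/32, 3/32], [-1/8, 1/8]]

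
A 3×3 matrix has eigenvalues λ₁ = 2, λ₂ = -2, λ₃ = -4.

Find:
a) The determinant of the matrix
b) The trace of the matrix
det = 16, trace = -4

Two standard eigenvalue identities:
- det(A) equals the product of the eigenvalues (counted with multiplicity).
- trace(A) equals the sum of the eigenvalues.
det(A) = (2)*(-2)*(-4) = 16.
trace(A) = 2 - 2 - 4 = -4.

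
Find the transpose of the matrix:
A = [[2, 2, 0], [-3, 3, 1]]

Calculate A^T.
[[2, -3], [2, 3], [0, 1]]

The transpose sends entry (i,j) to (j,i); rows become columns.
Row 0 of A: [2, 2, 0] -> column 0 of A^T.
Row 1 of A: [-3, 3, 1] -> column 1 of A^T.
A^T = [[2, -3], [2, 3], [0, 1]]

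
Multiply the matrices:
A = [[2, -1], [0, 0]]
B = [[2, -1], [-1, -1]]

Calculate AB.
[[5, -1], [0, 0]]

Each entry (i,j) of AB = sum over k of A[i][k]*B[k][j].
(AB)[0][0] = (2)*(2) + (-1)*(-1) = 5
(AB)[0][1] = (2)*(-1) + (-1)*(-1) = -1
(AB)[1][0] = (0)*(2) + (0)*(-1) = 0
(AB)[1][1] = (0)*(-1) + (0)*(-1) = 0
AB = [[5, -1], [0, 0]]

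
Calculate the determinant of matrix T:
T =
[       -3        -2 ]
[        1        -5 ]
det(T) = 17

For a 2×2 matrix [[a, b], [c, d]], det = a*d - b*c.
det(T) = (-3)*(-5) - (-2)*(1) = 15 + 2 = 17.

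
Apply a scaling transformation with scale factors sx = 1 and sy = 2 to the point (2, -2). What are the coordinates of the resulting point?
(2, -4)

Scaling matrix:
[[1, 0], [0, 2]]
Result: (2 × 1, -2 × 2) = (2, -4)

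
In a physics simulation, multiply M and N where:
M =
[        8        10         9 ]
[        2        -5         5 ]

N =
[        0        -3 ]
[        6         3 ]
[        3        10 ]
MN =
[       87        96 ]
[      -15        29 ]

Matrix multiplication: (MN)[i][j] = sum over k of M[i][k] * N[k][j].
  (MN)[0][0] = (8)*(0) + (10)*(6) + (9)*(3) = 87
  (MN)[0][1] = (8)*(-3) + (10)*(3) + (9)*(10) = 96
  (MN)[1][0] = (2)*(0) + (-5)*(6) + (5)*(3) = -15
  (MN)[1][1] = (2)*(-3) + (-5)*(3) + (5)*(10) = 29
MN =
[       87        96 ]
[      -15        29 ]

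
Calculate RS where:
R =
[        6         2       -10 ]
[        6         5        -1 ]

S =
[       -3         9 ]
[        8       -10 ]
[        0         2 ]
RS =
[       -2        14 ]
[       22         2 ]

Matrix multiplication: (RS)[i][j] = sum over k of R[i][k] * S[k][j].
  (RS)[0][0] = (6)*(-3) + (2)*(8) + (-10)*(0) = -2
  (RS)[0][1] = (6)*(9) + (2)*(-10) + (-10)*(2) = 14
  (RS)[1][0] = (6)*(-3) + (5)*(8) + (-1)*(0) = 22
  (RS)[1][1] = (6)*(9) + (5)*(-10) + (-1)*(2) = 2
RS =
[       -2        14 ]
[       22         2 ]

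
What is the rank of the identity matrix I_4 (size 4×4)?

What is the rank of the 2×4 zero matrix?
rank(I_4) = 4, rank(0) = 0

The identity I_4 has 4 columns that are the standard basis vectors e_1, …, e_4. These are linearly independent, so all 4 columns are pivots and rank(I_4) = 4.
The 2×4 zero matrix has every entry zero, so every row is the zero row and there are no pivots; rank(0) = 0.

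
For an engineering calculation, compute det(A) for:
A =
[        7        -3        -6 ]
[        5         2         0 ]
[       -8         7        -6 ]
det(A) = -480

Expand along row 0 (cofactor expansion): det(A) = a*(e*i - f*h) - b*(d*i - f*g) + c*(d*h - e*g), where the 3×3 is [[a, b, c], [d, e, f], [g, h, i]].
Minor M_00 = (2)*(-6) - (0)*(7) = -12 - 0 = -12.
Minor M_01 = (5)*(-6) - (0)*(-8) = -30 - 0 = -30.
Minor M_02 = (5)*(7) - (2)*(-8) = 35 + 16 = 51.
det(A) = (7)*(-12) - (-3)*(-30) + (-6)*(51) = -84 - 90 - 306 = -480.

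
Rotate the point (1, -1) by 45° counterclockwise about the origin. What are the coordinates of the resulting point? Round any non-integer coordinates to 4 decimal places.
(1.4142, 0.0000)

Rotation matrix R(θ) = [[cos θ, -sin θ], [sin θ, cos θ]]; for θ = 45°:
R = [[√2/2, -√2/2], [√2/2, √2/2]]
Result: R × [1, -1]ᵀ = [√2/2·1 + (-√2/2)·-1, √2/2·1 + (√2/2)·-1]ᵀ = (1.4142, 0.0000)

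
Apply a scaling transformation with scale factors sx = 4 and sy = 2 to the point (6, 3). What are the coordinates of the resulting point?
(24, 6)

Scaling matrix:
[[4, 0], [0, 2]]
Result: (6 × 4, 3 × 2) = (24, 6)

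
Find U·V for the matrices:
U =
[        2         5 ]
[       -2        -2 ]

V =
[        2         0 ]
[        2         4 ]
UV =
[       14        20 ]
[       -8        -8 ]

Matrix multiplication: (UV)[i][j] = sum over k of U[i][k] * V[k][j].
  (UV)[0][0] = (2)*(2) + (5)*(2) = 14
  (UV)[0][1] = (2)*(0) + (5)*(4) = 20
  (UV)[1][0] = (-2)*(2) + (-2)*(2) = -8
  (UV)[1][1] = (-2)*(0) + (-2)*(4) = -8
UV =
[       14        20 ]
[       -8        -8 ]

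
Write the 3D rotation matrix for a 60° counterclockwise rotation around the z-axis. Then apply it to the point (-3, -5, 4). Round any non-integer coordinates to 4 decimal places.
R = [[1/2, -√3/2, 0], [√3/2, 1/2, 0], [0, 0, 1]]; R·(-3, -5, 4) = (2.8301, -5.0981, 4.0000)

Rotation matrix for 60° around z-axis:
cos(60°) = 1/2, sin(60°) = √3/2
R = [[1/2, -√3/2, 0], [√3/2, 1/2, 0], [0, 0, 1]]
Apply to (-3, -5, 4): R·[-3, -5, 4]ᵀ = (2.8301, -5.0981, 4.0000)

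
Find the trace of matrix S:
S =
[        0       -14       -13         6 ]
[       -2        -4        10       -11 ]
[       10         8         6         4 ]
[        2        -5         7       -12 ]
tr(S) = 0 - 4 + 6 - 12 = -10

The trace of a square matrix is the sum of its diagonal entries.
Diagonal entries of S: S[0][0] = 0, S[1][1] = -4, S[2][2] = 6, S[3][3] = -12.
tr(S) = 0 - 4 + 6 - 12 = -10.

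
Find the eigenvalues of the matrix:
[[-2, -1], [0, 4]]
λ = -2 and λ = 4

Characteristic equation: det(A - λI) = 0
λ² - (trace)λ + (det) = 0
λ² - (2)λ + (-8) = 0
λ² - 2λ - 8 = 0
Solving: λ = -2, 4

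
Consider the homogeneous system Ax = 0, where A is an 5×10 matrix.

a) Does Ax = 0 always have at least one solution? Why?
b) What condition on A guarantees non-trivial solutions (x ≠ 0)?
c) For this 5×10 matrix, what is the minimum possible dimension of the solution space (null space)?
a) Yes, x = 0 is always a solution. b) When A has linearly dependent columns (rank < n). c) Minimum nullity = 5.

a) x = 0 satisfies A·0 = 0, so the zero vector is always a solution.
b) Non-trivial solutions exist iff the columns of A are linearly dependent, equivalently rank(A) < n (the number of columns).
c) By rank-nullity, rank(A) + nullity(A) = n = 10. Since A has only 5 rows, rank(A) ≤ 5, so nullity(A) ≥ 10 - 5 = 5.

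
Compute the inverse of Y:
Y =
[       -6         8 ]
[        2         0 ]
det(Y) = -16
Y⁻¹ =
[        0       1/2 ]
[      1/8       3/8 ]

For a 2×2 matrix Y = [[a, b], [c, d]] with det(Y) ≠ 0, Y⁻¹ = (1/det(Y)) * [[d, -b], [-c, a]].
det(Y) = (-6)*(0) - (8)*(2) = 0 - 16 = -16.
Y⁻¹ = (1/-16) * [[0, -8], [-2, -6]].
Dividing each entry by -16 and reducing:
Y⁻¹ =
[        0       1/2 ]
[      1/8       3/8 ]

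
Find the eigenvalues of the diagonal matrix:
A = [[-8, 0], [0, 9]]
λ₁ = -8, λ₂ = 9

The characteristic polynomial of A is det(A - λI) = (-8 - λ)(9 - λ) = 0.
The roots are λ = -8 and λ = 9, so the eigenvalues are the diagonal entries.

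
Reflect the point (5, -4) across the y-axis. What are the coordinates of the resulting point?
(-5, -4)

Reflection across y-axis: (5, -4) → (-5, -4)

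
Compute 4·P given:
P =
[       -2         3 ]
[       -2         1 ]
4P =
[       -8        12 ]
[       -8         4 ]

Scalar multiplication is elementwise: (4P)[i][j] = 4 * P[i][j].
  (4P)[0][0] = 4 * (-2) = -8
  (4P)[0][1] = 4 * (3) = 12
  (4P)[1][0] = 4 * (-2) = -8
  (4P)[1][1] = 4 * (1) = 4
4P =
[       -8        12 ]
[       -8         4 ]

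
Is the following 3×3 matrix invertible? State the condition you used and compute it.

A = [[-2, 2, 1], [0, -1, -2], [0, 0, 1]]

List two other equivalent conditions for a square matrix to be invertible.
Yes, invertible; det(A) = 2 ≠ 0. Equivalent conditions: rank(A) = 3; Ax = 0 has only the trivial solution; 0 is not an eigenvalue; the columns of A are linearly independent.

To check invertibility, compute det(A).
The given matrix is triangular, so det(A) equals the product of its diagonal entries = 2 ≠ 0.
Since det(A) ≠ 0, A is invertible.
Equivalent conditions for a square matrix A to be invertible:
- rank(A) = 3 (full rank).
- The homogeneous system Ax = 0 has only the trivial solution x = 0.
- 0 is not an eigenvalue of A.
- The columns (equivalently rows) of A are linearly independent.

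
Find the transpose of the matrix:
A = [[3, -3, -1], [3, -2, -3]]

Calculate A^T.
[[3, 3], [-3, -2], [-1, -3]]

The transpose sends entry (i,j) to (j,i); rows become columns.
Row 0 of A: [3, -3, -1] -> column 0 of A^T.
Row 1 of A: [3, -2, -3] -> column 1 of A^T.
A^T = [[3, 3], [-3, -2], [-1, -3]]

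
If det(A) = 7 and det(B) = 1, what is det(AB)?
7

Use the multiplicative property of determinants: det(AB) = det(A)*det(B).
det(AB) = (7)*(1) = 7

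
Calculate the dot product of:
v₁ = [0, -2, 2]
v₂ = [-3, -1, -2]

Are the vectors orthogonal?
-2, No

The dot product is the sum of products of corresponding components.
v₁·v₂ = (0)*(-3) + (-2)*(-1) + (2)*(-2) = 0 + 2 - 4 = -2.
Two vectors are orthogonal iff their dot product is 0; here the dot product is -2, so the vectors are not orthogonal.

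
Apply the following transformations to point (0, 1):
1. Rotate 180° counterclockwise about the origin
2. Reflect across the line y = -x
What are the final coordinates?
(1, 0)

Step 1: Rotate 180° → (0, -1)
Step 2: Reflect across the line y = -x → (1, 0)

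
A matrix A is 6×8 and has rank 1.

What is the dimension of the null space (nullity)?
7

The rank-nullity theorem for an m×n matrix states:
rank(A) + nullity(A) = n (the number of columns).
Here n = 8 and rank(A) = 1, so nullity(A) = 8 - 1 = 7.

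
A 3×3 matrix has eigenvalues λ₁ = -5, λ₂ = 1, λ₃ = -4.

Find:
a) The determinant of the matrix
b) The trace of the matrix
det = 20, trace = -8

Two standard eigenvalue identities:
- det(A) equals the product of the eigenvalues (counted with multiplicity).
- trace(A) equals the sum of the eigenvalues.
det(A) = (-5)*(1)*(-4) = 20.
trace(A) = -5 + 1 - 4 = -8.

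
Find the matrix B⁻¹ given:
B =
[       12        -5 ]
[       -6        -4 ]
det(B) = -78
B⁻¹ =
[     2/39     -5/78 ]
[    -1/13     -2/13 ]

For a 2×2 matrix B = [[a, b], [c, d]] with det(B) ≠ 0, B⁻¹ = (1/det(B)) * [[d, -b], [-c, a]].
det(B) = (12)*(-4) - (-5)*(-6) = -48 - 30 = -78.
B⁻¹ = (1/-78) * [[-4, 5], [6, 12]].
Dividing each entry by -78 and reducing:
B⁻¹ =
[     2/39     -5/78 ]
[    -1/13     -2/13 ]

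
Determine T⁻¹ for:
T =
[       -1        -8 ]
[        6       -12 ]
det(T) = 60
T⁻¹ =
[     -1/5      2/15 ]
[    -1/10     -1/60 ]

For a 2×2 matrix T = [[a, b], [c, d]] with det(T) ≠ 0, T⁻¹ = (1/det(T)) * [[d, -b], [-c, a]].
det(T) = (-1)*(-12) - (-8)*(6) = 12 + 48 = 60.
T⁻¹ = (1/60) * [[-12, 8], [-6, -1]].
Dividing each entry by 60 and reducing:
T⁻¹ =
[     -1/5      2/15 ]
[    -1/10     -1/60 ]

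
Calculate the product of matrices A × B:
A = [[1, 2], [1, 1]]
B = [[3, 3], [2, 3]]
[[7, 9], [5, 6]]

Matrix multiplication:
C[0][0] = 1×3 + 2×2 = 7
C[0][1] = 1×3 + 2×3 = 9
C[1][0] = 1×3 + 1×2 = 5
C[1][1] = 1×3 + 1×3 = 6
Result: [[7, 9], [5, 6]]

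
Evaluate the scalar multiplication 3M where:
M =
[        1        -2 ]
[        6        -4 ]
3M =
[        3        -6 ]
[       18       -12 ]

Scalar multiplication is elementwise: (3M)[i][j] = 3 * M[i][j].
  (3M)[0][0] = 3 * (1) = 3
  (3M)[0][1] = 3 * (-2) = -6
  (3M)[1][0] = 3 * (6) = 18
  (3M)[1][1] = 3 * (-4) = -12
3M =
[        3        -6 ]
[       18       -12 ]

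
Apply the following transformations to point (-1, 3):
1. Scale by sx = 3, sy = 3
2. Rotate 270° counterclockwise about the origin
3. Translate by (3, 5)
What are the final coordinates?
(12, 8)

Step 1: Scale → (-3, 9)
Step 2: Rotate 270° → (9, 3)
Step 3: Translate → (12, 8)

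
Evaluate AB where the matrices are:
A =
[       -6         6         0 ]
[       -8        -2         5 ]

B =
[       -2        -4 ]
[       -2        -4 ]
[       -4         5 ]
AB =
[        0         0 ]
[        0        65 ]

Matrix multiplication: (AB)[i][j] = sum over k of A[i][k] * B[k][j].
  (AB)[0][0] = (-6)*(-2) + (6)*(-2) + (0)*(-4) = 0
  (AB)[0][1] = (-6)*(-4) + (6)*(-4) + (0)*(5) = 0
  (AB)[1][0] = (-8)*(-2) + (-2)*(-2) + (5)*(-4) = 0
  (AB)[1][1] = (-8)*(-4) + (-2)*(-4) + (5)*(5) = 65
AB =
[        0         0 ]
[        0        65 ]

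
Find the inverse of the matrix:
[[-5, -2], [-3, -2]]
[[-1/2, 1/2], [3/4, -5/4]]

For [[a,b],[c,d]], inverse = (1/det)·[[d,-b],[-c,a]]
det = -5·-2 - -2·-3 = 4
Inverse = (1/4)·[[-2, 2], [3, -5]]
        = [[-1/2, 1/2], [3/4, -5/4]]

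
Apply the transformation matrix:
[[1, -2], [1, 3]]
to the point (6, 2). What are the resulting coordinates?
(2, 12)

Matrix multiplication:
[[1, -2], [1, 3]] × [6, 2]ᵀ
= [1×6 + -2×2, 1×6 + 3×2]ᵀ
= [2.0000, 12.0000]ᵀ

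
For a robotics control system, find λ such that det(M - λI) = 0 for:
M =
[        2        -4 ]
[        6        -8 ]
λ = -4, -2

Solve det(M - λI) = 0. For a 2×2 matrix the characteristic equation is λ² - (trace)λ + det = 0.
trace(M) = a + d = 2 - 8 = -6.
det(M) = a*d - b*c = (2)*(-8) - (-4)*(6) = -16 + 24 = 8.
Characteristic equation: λ² - (-6)λ + (8) = 0.
Discriminant = (-6)² - 4*(8) = 36 - 32 = 4.
λ = (-6 ± √4) / 2 = (-6 ± 2) / 2 = -4, -2.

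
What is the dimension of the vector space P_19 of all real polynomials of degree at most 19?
Dimension = 20

A polynomial of degree at most 19 can be written as a₀ + a₁x + a₂x² + … + a_19x^19, with 20 free coefficients a₀, …, a_19.
The set {1, x, x², …, x^19} is a basis: it spans P_19 (every such polynomial is a linear combination of these) and is linearly independent (a polynomial is zero iff all its coefficients are zero).
Therefore dim(P_19) = 19 + 1 = 20.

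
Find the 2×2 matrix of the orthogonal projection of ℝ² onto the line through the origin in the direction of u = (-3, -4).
[[9/25, 12/25], [12/25, 16/25]]

The orthogonal projection onto the line spanned by a nonzero vector u = (a, b) has matrix P = (u uᵀ) / (uᵀ u) = (1/(a² + b²)) · [[a², ab], [ab, b²]].
Here u = (-3, -4), so a² + b² = 9 + 16 = 25.
P = (1/25) · [[9, 12], [12, 16]] = [[9/25, 12/25], [12/25, 16/25]].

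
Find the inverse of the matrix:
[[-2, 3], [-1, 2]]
[[-2, 3], [-1, 2]]

For [[a,b],[c,d]], inverse = (1/det)·[[d,-b],[-c,a]]
det = -2·2 - 3·-1 = -1
Inverse = (1/-1)·[[2, -3], [1, -2]]
        = [[-2, 3], [-1, 2]]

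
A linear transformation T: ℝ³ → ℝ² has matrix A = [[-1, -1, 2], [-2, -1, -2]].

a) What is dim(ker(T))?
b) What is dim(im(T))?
dim(ker) = 1, dim(im) = 2

The two rows are not scalar multiples of one another (no single k satisfies row 2 = k × row 1), so they are linearly independent.
Thus rank(A) = 2.
dim(im(T)) = rank(A) = 2.
By the rank-nullity theorem applied to T: ℝ³ → ℝ², rank(A) + nullity(A) = 3 (the domain dimension), so dim(ker(T)) = 3 - 2 = 1.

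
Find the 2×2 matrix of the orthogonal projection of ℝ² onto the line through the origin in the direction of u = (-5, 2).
[[25/29, -10/29], [-10/29, 4/29]]

The orthogonal projection onto the line spanned by a nonzero vector u = (a, b) has matrix P = (u uᵀ) / (uᵀ u) = (1/(a² + b²)) · [[a², ab], [ab, b²]].
Here u = (-5, 2), so a² + b² = 25 + 4 = 29.
P = (1/29) · [[25, -10], [-10, 4]] = [[25/29, -10/29], [-10/29, 4/29]].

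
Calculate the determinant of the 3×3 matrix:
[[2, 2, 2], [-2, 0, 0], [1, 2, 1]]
-4

Expansion along first row:
det = 2·det([[0,0],[2,1]]) - 2·det([[-2,0],[1,1]]) + 2·det([[-2,0],[1,2]])
    = 2·(0·1 - 0·2) - 2·(-2·1 - 0·1) + 2·(-2·2 - 0·1)
    = 2·0 - 2·-2 + 2·-4
    = 0 + 4 + -8 = -4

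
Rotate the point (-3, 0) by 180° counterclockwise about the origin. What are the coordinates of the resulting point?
(3, 0)

Rotation matrix R(θ) = [[cos θ, -sin θ], [sin θ, cos θ]]; for θ = 180°:
R = [[-1, 0], [0, -1]]
Result: R × [-3, 0]ᵀ = [-1·-3 + (0)·0, 0·-3 + (-1)·0]ᵀ = (3, 0)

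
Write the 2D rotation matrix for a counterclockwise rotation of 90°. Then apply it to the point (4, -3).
R = [[0, -1], [1, 0]]; R·(4, -3) = (3, 4)

Rotation matrix formula: R(θ) = [[cos θ, -sin θ], [sin θ, cos θ]]
For θ = 90°:
cos(90°) = 0
sin(90°) = 1
R = [[0, -1], [1, 0]]
Apply to (4, -3): [0·4 + (-1)·-3, 1·4 + 0·-3] = (3, 4)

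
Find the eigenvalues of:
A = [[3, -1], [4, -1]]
λ = 1, 1

Solve det(A - λI) = 0. For a 2×2 matrix this is λ² - (trace)λ + det = 0.
trace(A) = 3 - 1 = 2.
det(A) = (3)*(-1) - (-1)*(4) = -3 + 4 = 1.
Characteristic equation: λ² - (2)λ + (1) = 0.
Discriminant: (2)² - 4*(1) = 4 - 4 = 0.
Roots: λ = (2 ± √0) / 2 = 1, 1.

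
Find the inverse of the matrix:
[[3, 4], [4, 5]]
[[-5, 4], [4, -3]]

For [[a,b],[c,d]], inverse = (1/det)·[[d,-b],[-c,a]]
det = 3·5 - 4·4 = -1
Inverse = (1/-1)·[[5, -4], [-4, 3]]
        = [[-5, 4], [4, -3]]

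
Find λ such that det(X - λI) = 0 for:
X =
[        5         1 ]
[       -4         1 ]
λ = 3, 3

Solve det(X - λI) = 0. For a 2×2 matrix the characteristic equation is λ² - (trace)λ + det = 0.
trace(X) = a + d = 5 + 1 = 6.
det(X) = a*d - b*c = (5)*(1) - (1)*(-4) = 5 + 4 = 9.
Characteristic equation: λ² - (6)λ + (9) = 0.
Discriminant = (6)² - 4*(9) = 36 - 36 = 0.
λ = (6 ± √0) / 2 = (6 ± 0) / 2 = 3, 3.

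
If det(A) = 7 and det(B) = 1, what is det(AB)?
7

Use the multiplicative property of determinants: det(AB) = det(A)*det(B).
det(AB) = (7)*(1) = 7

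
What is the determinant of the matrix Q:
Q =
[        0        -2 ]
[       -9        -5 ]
det(Q) = -18

For a 2×2 matrix [[a, b], [c, d]], det = a*d - b*c.
det(Q) = (0)*(-5) - (-2)*(-9) = 0 - 18 = -18.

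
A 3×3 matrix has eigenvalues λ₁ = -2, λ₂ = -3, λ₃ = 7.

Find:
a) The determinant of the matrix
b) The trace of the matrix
det = 42, trace = 2

Two standard eigenvalue identities:
- det(A) equals the product of the eigenvalues (counted with multiplicity).
- trace(A) equals the sum of the eigenvalues.
det(A) = (-2)*(-3)*(7) = 42.
trace(A) = -2 - 3 + 7 = 2.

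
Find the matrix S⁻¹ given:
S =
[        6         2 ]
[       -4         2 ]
det(S) = 20
S⁻¹ =
[     1/10     -1/10 ]
[      1/5      3/10 ]

For a 2×2 matrix S = [[a, b], [c, d]] with det(S) ≠ 0, S⁻¹ = (1/det(S)) * [[d, -b], [-c, a]].
det(S) = (6)*(2) - (2)*(-4) = 12 + 8 = 20.
S⁻¹ = (1/20) * [[2, -2], [4, 6]].
Dividing each entry by 20 and reducing:
S⁻¹ =
[     1/10     -1/10 ]
[      1/5      3/10 ]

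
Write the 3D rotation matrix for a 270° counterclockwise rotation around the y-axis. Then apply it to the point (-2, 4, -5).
R = [[0, 0, -1], [0, 1, 0], [1, 0, 0]]; R·(-2, 4, -5) = (5, 4, -2)

Rotation matrix for 270° around y-axis:
cos(270°) = 0, sin(270°) = -1
R = [[0, 0, -1], [0, 1, 0], [1, 0, 0]]
Apply to (-2, 4, -5): R·[-2, 4, -5]ᵀ = (5, 4, -2)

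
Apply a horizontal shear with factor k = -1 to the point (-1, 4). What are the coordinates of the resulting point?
(-5, 4)

Shear matrix for horizontal shear with factor k = -1:
[[1, -1], [0, 1]]
Result: (-1, 4) → (-5, 4)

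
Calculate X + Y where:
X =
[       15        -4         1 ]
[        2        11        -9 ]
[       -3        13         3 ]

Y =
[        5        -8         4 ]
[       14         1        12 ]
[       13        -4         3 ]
X + Y =
[       20       -12         5 ]
[       16        12         3 ]
[       10         9         6 ]

Matrix addition is elementwise: (X+Y)[i][j] = X[i][j] + Y[i][j].
  (X+Y)[0][0] = (15) + (5) = 20
  (X+Y)[0][1] = (-4) + (-8) = -12
  (X+Y)[0][2] = (1) + (4) = 5
  (X+Y)[1][0] = (2) + (14) = 16
  (X+Y)[1][1] = (11) + (1) = 12
  (X+Y)[1][2] = (-9) + (12) = 3
  (X+Y)[2][0] = (-3) + (13) = 10
  (X+Y)[2][1] = (13) + (-4) = 9
  (X+Y)[2][2] = (3) + (3) = 6
X + Y =
[       20       -12         5 ]
[       16        12         3 ]
[       10         9         6 ]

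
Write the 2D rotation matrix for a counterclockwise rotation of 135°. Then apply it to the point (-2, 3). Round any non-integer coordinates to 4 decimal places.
R = [[-√2/2, -√2/2], [√2/2, -√2/2]]; R·(-2, 3) = (-0.7071, -3.5355)

Rotation matrix formula: R(θ) = [[cos θ, -sin θ], [sin θ, cos θ]]
For θ = 135°:
cos(135°) = -√2/2
sin(135°) = √2/2
R = [[-√2/2, -√2/2], [√2/2, -√2/2]]
Apply to (-2, 3): [-√2/2·-2 + (-√2/2)·3, √2/2·-2 + -√2/2·3] = (-0.7071, -3.5355)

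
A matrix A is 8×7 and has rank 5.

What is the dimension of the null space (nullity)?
2

The rank-nullity theorem for an m×n matrix states:
rank(A) + nullity(A) = n (the number of columns).
Here n = 7 and rank(A) = 5, so nullity(A) = 7 - 5 = 2.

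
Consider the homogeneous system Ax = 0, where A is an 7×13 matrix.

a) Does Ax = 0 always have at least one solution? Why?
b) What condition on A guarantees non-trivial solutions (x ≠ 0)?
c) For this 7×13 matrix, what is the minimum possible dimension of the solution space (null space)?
a) Yes, x = 0 is always a solution. b) When A has linearly dependent columns (rank < n). c) Minimum nullity = 6.

a) x = 0 satisfies A·0 = 0, so the zero vector is always a solution.
b) Non-trivial solutions exist iff the columns of A are linearly dependent, equivalently rank(A) < n (the number of columns).
c) By rank-nullity, rank(A) + nullity(A) = n = 13. Since A has only 7 rows, rank(A) ≤ 7, so nullity(A) ≥ 13 - 7 = 6.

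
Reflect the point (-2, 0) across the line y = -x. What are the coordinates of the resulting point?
(0, 2)

Reflection across line y = -x: (-2, 0) → (0, 2)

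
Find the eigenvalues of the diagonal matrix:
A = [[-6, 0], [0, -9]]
λ₁ = -6, λ₂ = -9

The characteristic polynomial of A is det(A - λI) = (-6 - λ)(-9 - λ) = 0.
The roots are λ = -6 and λ = -9, so the eigenvalues are the diagonal entries.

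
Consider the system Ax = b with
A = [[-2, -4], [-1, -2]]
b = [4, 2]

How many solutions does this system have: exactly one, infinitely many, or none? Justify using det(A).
Infinitely many solutions

det(A) = (-2)*(-2) - (-4)*(-1) = 0, so A is singular (column 2 is 2 times column 1).
b = [4, 2] = -2 * column 1 of A, so b lies in the column space of A.
A singular matrix whose right-hand side is in its column space gives a 1-parameter family of solutions — infinitely many.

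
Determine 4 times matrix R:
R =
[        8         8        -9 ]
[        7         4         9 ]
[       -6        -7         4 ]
4R =
[       32        32       -36 ]
[       28        16        36 ]
[      -24       -28        16 ]

Scalar multiplication is elementwise: (4R)[i][j] = 4 * R[i][j].
  (4R)[0][0] = 4 * (8) = 32
  (4R)[0][1] = 4 * (8) = 32
  (4R)[0][2] = 4 * (-9) = -36
  (4R)[1][0] = 4 * (7) = 28
  (4R)[1][1] = 4 * (4) = 16
  (4R)[1][2] = 4 * (9) = 36
  (4R)[2][0] = 4 * (-6) = -24
  (4R)[2][1] = 4 * (-7) = -28
  (4R)[2][2] = 4 * (4) = 16
4R =
[       32        32       -36 ]
[       28        16        36 ]
[      -24       -28        16 ]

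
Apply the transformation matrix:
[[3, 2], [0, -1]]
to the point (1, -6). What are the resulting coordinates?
(-9, 6)

Matrix multiplication:
[[3, 2], [0, -1]] × [1, -6]ᵀ
= [3×1 + 2×-6, 0×1 + -1×-6]ᵀ
= [-9.0000, 6.0000]ᵀ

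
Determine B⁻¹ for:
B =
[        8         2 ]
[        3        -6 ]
det(B) = -54
B⁻¹ =
[      1/9      1/27 ]
[     1/18     -4/27 ]

For a 2×2 matrix B = [[a, b], [c, d]] with det(B) ≠ 0, B⁻¹ = (1/det(B)) * [[d, -b], [-c, a]].
det(B) = (8)*(-6) - (2)*(3) = -48 - 6 = -54.
B⁻¹ = (1/-54) * [[-6, -2], [-3, 8]].
Dividing each entry by -54 and reducing:
B⁻¹ =
[      1/9      1/27 ]
[     1/18     -4/27 ]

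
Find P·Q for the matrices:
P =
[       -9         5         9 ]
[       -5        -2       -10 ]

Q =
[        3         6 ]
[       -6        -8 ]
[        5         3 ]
PQ =
[      -12       -67 ]
[      -53       -44 ]

Matrix multiplication: (PQ)[i][j] = sum over k of P[i][k] * Q[k][j].
  (PQ)[0][0] = (-9)*(3) + (5)*(-6) + (9)*(5) = -12
  (PQ)[0][1] = (-9)*(6) + (5)*(-8) + (9)*(3) = -67
  (PQ)[1][0] = (-5)*(3) + (-2)*(-6) + (-10)*(5) = -53
  (PQ)[1][1] = (-5)*(6) + (-2)*(-8) + (-10)*(3) = -44
PQ =
[      -12       -67 ]
[      -53       -44 ]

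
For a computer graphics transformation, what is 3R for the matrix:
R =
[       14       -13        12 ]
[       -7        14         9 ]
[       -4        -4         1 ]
3R =
[       42       -39        36 ]
[      -21        42        27 ]
[      -12       -12         3 ]

Scalar multiplication is elementwise: (3R)[i][j] = 3 * R[i][j].
  (3R)[0][0] = 3 * (14) = 42
  (3R)[0][1] = 3 * (-13) = -39
  (3R)[0][2] = 3 * (12) = 36
  (3R)[1][0] = 3 * (-7) = -21
  (3R)[1][1] = 3 * (14) = 42
  (3R)[1][2] = 3 * (9) = 27
  (3R)[2][0] = 3 * (-4) = -12
  (3R)[2][1] = 3 * (-4) = -12
  (3R)[2][2] = 3 * (1) = 3
3R =
[       42       -39        36 ]
[      -21        42        27 ]
[      -12       -12         3 ]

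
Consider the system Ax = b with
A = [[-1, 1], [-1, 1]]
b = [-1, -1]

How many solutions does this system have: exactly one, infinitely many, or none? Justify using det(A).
Infinitely many solutions

det(A) = (-1)*(1) - (1)*(-1) = 0, so A is singular (column 2 is -1 times column 1).
b = [-1, -1] = 1 * column 1 of A, so b lies in the column space of A.
A singular matrix whose right-hand side is in its column space gives a 1-parameter family of solutions — infinitely many.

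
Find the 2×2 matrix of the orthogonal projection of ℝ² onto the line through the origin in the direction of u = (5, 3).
[[25/34, 15/34], [15/34, 9/34]]

The orthogonal projection onto the line spanned by a nonzero vector u = (a, b) has matrix P = (u uᵀ) / (uᵀ u) = (1/(a² + b²)) · [[a², ab], [ab, b²]].
Here u = (5, 3), so a² + b² = 25 + 9 = 34.
P = (1/34) · [[25, 15], [15, 9]] = [[25/34, 15/34], [15/34, 9/34]].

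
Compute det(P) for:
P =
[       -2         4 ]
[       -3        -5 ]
det(P) = 22

For a 2×2 matrix [[a, b], [c, d]], det = a*d - b*c.
det(P) = (-2)*(-5) - (4)*(-3) = 10 + 12 = 22.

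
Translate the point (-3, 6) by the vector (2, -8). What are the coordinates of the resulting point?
(-1, -2)

Translation by (2, -8):
x' = -3 + 2 = -1
y' = 6 + -8 = -2
Homogeneous matrix: [[1, 0, 2], [0, 1, -8], [0, 0, 1]]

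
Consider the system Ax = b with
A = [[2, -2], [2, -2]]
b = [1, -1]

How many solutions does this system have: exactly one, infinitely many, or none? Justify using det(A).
No solution

det(A) = (2)*(-2) - (-2)*(2) = 0, so A is singular.
The column space of A is span(column 1) = span([2, 2]).
b = [1, -1] is not a scalar multiple of column 1, so b ∉ column space and the system is inconsistent — no solution.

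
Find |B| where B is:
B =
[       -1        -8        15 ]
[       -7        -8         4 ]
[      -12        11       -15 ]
det(B) = -1447

Expand along row 0 (cofactor expansion): det(B) = a*(e*i - f*h) - b*(d*i - f*g) + c*(d*h - e*g), where the 3×3 is [[a, b, c], [d, e, f], [g, h, i]].
Minor M_00 = (-8)*(-15) - (4)*(11) = 120 - 44 = 76.
Minor M_01 = (-7)*(-15) - (4)*(-12) = 105 + 48 = 153.
Minor M_02 = (-7)*(11) - (-8)*(-12) = -77 - 96 = -173.
det(B) = (-1)*(76) - (-8)*(153) + (15)*(-173) = -76 + 1224 - 2595 = -1447.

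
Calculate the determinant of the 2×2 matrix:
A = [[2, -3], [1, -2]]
-1

For A = [[a, b], [c, d]], det(A) = a*d - b*c.
det(A) = (2)*(-2) - (-3)*(1) = -4 - -3 = -1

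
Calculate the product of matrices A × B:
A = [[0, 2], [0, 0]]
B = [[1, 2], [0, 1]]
[[0, 2], [0, 0]]

Matrix multiplication:
C[0][0] = 0×1 + 2×0 = 0
C[0][1] = 0×2 + 2×1 = 2
C[1][0] = 0×1 + 0×0 = 0
C[1][1] = 0×2 + 0×1 = 0
Result: [[0, 2], [0, 0]]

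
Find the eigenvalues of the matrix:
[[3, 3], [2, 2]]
λ = 0 and λ = 5

Characteristic equation: det(A - λI) = 0
λ² - (trace)λ + (det) = 0
λ² - (5)λ + (0) = 0
λ² - 5λ + 0 = 0
Solving: λ = 0, 5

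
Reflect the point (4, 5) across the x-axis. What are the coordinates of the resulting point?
(4, -5)

Reflection across x-axis: (4, 5) → (4, -5)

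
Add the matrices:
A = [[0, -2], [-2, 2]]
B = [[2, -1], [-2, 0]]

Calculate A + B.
[[2, -3], [-4, 2]]

Add corresponding elements:
(0)+(2)=2
(-2)+(-1)=-3
(-2)+(-2)=-4
(2)+(0)=2
A + B = [[2, -3], [-4, 2]]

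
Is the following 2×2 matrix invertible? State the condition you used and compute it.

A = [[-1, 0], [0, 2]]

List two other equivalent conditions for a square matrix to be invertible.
Yes, invertible; det(A) = -2 ≠ 0. Equivalent conditions: rank(A) = 2; Ax = 0 has only the trivial solution; 0 is not an eigenvalue; the columns of A are linearly independent.

To check invertibility, compute det(A).
The given matrix is triangular, so det(A) equals the product of its diagonal entries = -2 ≠ 0.
Since det(A) ≠ 0, A is invertible.
Equivalent conditions for a square matrix A to be invertible:
- rank(A) = 2 (full rank).
- The homogeneous system Ax = 0 has only the trivial solution x = 0.
- 0 is not an eigenvalue of A.
- The columns (equivalently rows) of A are linearly independent.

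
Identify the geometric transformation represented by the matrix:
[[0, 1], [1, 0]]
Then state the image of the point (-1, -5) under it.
reflection across the line y = x; image of (-1, -5) is (-5, -1)

This is a symmetric orthogonal matrix with determinant -1, which characterizes a reflection in ℝ².
The matrix [[0, 1], [1, 0]] represents: reflection across the line y = x.
Applying it to (-1, -5): [0·-1 + 1·-5, 1·-1 + 0·-5] = (-5, -1).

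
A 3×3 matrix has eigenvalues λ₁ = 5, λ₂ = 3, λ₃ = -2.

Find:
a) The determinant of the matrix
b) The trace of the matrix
det = -30, trace = 6

Two standard eigenvalue identities:
- det(A) equals the product of the eigenvalues (counted with multiplicity).
- trace(A) equals the sum of the eigenvalues.
det(A) = (5)*(3)*(-2) = -30.
trace(A) = 5 + 3 - 2 = 6.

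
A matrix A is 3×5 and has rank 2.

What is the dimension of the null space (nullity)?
3

The rank-nullity theorem for an m×n matrix states:
rank(A) + nullity(A) = n (the number of columns).
Here n = 5 and rank(A) = 2, so nullity(A) = 5 - 2 = 3.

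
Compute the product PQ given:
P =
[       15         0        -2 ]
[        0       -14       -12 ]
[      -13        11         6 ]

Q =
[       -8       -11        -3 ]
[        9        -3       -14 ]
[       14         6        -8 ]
PQ =
[     -148      -177       -29 ]
[     -294       -30       292 ]
[      287       146      -163 ]

Matrix multiplication: (PQ)[i][j] = sum over k of P[i][k] * Q[k][j].
  (PQ)[0][0] = (15)*(-8) + (0)*(9) + (-2)*(14) = -148
  (PQ)[0][1] = (15)*(-11) + (0)*(-3) + (-2)*(6) = -177
  (PQ)[0][2] = (15)*(-3) + (0)*(-14) + (-2)*(-8) = -29
  (PQ)[1][0] = (0)*(-8) + (-14)*(9) + (-12)*(14) = -294
  (PQ)[1][1] = (0)*(-11) + (-14)*(-3) + (-12)*(6) = -30
  (PQ)[1][2] = (0)*(-3) + (-14)*(-14) + (-12)*(-8) = 292
  (PQ)[2][0] = (-13)*(-8) + (11)*(9) + (6)*(14) = 287
  (PQ)[2][1] = (-13)*(-11) + (11)*(-3) + (6)*(6) = 146
  (PQ)[2][2] = (-13)*(-3) + (11)*(-14) + (6)*(-8) = -163
PQ =
[     -148      -177       -29 ]
[     -294       -30       292 ]
[      287       146      -163 ]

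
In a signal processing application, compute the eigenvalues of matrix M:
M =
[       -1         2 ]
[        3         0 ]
λ = -3, 2

Solve det(M - λI) = 0. For a 2×2 matrix the characteristic equation is λ² - (trace)λ + det = 0.
trace(M) = a + d = -1 + 0 = -1.
det(M) = a*d - b*c = (-1)*(0) - (2)*(3) = 0 - 6 = -6.
Characteristic equation: λ² - (-1)λ + (-6) = 0.
Discriminant = (-1)² - 4*(-6) = 1 + 24 = 25.
λ = (-1 ± √25) / 2 = (-1 ± 5) / 2 = -3, 2.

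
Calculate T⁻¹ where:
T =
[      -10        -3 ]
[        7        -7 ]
det(T) = 91
T⁻¹ =
[    -1/13      3/91 ]
[    -1/13    -10/91 ]

For a 2×2 matrix T = [[a, b], [c, d]] with det(T) ≠ 0, T⁻¹ = (1/det(T)) * [[d, -b], [-c, a]].
det(T) = (-10)*(-7) - (-3)*(7) = 70 + 21 = 91.
T⁻¹ = (1/91) * [[-7, 3], [-7, -10]].
Dividing each entry by 91 and reducing:
T⁻¹ =
[    -1/13      3/91 ]
[    -1/13    -10/91 ]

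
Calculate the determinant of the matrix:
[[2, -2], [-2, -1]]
-6

For a 2×2 matrix [[a, b], [c, d]], det = ad - bc
det = (2)(-1) - (-2)(-2) = -2 - 4 = -6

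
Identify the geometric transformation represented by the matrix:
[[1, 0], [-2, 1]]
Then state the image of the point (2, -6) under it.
vertical shear with factor -2; image of (2, -6) is (2, -10)

The matrix [[1, 0], [k, 1]] sends (x, y) to (x, -2x + y), leaving the x-coordinate fixed: a vertical shear.
The matrix [[1, 0], [-2, 1]] represents: vertical shear with factor -2.
Applying it to (2, -6): [1·2 + 0·-6, -2·2 + 1·-6] = (2, -10).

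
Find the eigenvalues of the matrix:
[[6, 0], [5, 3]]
λ = 3 and λ = 6

Characteristic equation: det(A - λI) = 0
λ² - (trace)λ + (det) = 0
λ² - (9)λ + (18) = 0
λ² - 9λ + 18 = 0
Solving: λ = 3, 6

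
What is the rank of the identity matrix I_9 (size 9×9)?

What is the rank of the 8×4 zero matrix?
rank(I_9) = 9, rank(0) = 0

The identity I_9 has 9 columns that are the standard basis vectors e_1, …, e_9. These are linearly independent, so all 9 columns are pivots and rank(I_9) = 9.
The 8×4 zero matrix has every entry zero, so every row is the zero row and there are no pivots; rank(0) = 0.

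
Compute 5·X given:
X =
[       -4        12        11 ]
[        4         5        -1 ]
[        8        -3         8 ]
5X =
[      -20        60        55 ]
[       20        25        -5 ]
[       40       -15        40 ]

Scalar multiplication is elementwise: (5X)[i][j] = 5 * X[i][j].
  (5X)[0][0] = 5 * (-4) = -20
  (5X)[0][1] = 5 * (12) = 60
  (5X)[0][2] = 5 * (11) = 55
  (5X)[1][0] = 5 * (4) = 20
  (5X)[1][1] = 5 * (5) = 25
  (5X)[1][2] = 5 * (-1) = -5
  (5X)[2][0] = 5 * (8) = 40
  (5X)[2][1] = 5 * (-3) = -15
  (5X)[2][2] = 5 * (8) = 40
5X =
[      -20        60        55 ]
[       20        25        -5 ]
[       40       -15        40 ]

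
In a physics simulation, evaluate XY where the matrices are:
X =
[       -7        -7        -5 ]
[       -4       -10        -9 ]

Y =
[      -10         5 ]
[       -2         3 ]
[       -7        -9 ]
XY =
[      119       -11 ]
[      123        31 ]

Matrix multiplication: (XY)[i][j] = sum over k of X[i][k] * Y[k][j].
  (XY)[0][0] = (-7)*(-10) + (-7)*(-2) + (-5)*(-7) = 119
  (XY)[0][1] = (-7)*(5) + (-7)*(3) + (-5)*(-9) = -11
  (XY)[1][0] = (-4)*(-10) + (-10)*(-2) + (-9)*(-7) = 123
  (XY)[1][1] = (-4)*(5) + (-10)*(3) + (-9)*(-9) = 31
XY =
[      119       -11 ]
[      123        31 ]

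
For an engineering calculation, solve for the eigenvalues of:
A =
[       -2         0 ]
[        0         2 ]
λ = -2, 2

Solve det(A - λI) = 0. For a 2×2 matrix the characteristic equation is λ² - (trace)λ + det = 0.
trace(A) = a + d = -2 + 2 = 0.
det(A) = a*d - b*c = (-2)*(2) - (0)*(0) = -4 - 0 = -4.
Characteristic equation: λ² - (0)λ + (-4) = 0.
Discriminant = (0)² - 4*(-4) = 0 + 16 = 16.
λ = (0 ± √16) / 2 = (0 ± 4) / 2 = -2, 2.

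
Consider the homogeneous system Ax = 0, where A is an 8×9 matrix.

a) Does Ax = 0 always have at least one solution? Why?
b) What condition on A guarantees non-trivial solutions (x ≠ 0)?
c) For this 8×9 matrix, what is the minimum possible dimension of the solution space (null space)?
a) Yes, x = 0 is always a solution. b) When A has linearly dependent columns (rank < n). c) Minimum nullity = 1.

a) x = 0 satisfies A·0 = 0, so the zero vector is always a solution.
b) Non-trivial solutions exist iff the columns of A are linearly dependent, equivalently rank(A) < n (the number of columns).
c) By rank-nullity, rank(A) + nullity(A) = n = 9. Since A has only 8 rows, rank(A) ≤ 8, so nullity(A) ≥ 9 - 8 = 1.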